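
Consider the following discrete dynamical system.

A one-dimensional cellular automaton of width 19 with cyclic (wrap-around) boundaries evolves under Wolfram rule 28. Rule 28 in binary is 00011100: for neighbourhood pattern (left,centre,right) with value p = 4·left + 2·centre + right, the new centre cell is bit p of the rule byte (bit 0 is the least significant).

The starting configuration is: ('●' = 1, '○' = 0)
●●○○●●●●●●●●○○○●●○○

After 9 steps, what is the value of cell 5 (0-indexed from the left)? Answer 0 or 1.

k=0  ●●○○●●●●●●●●○○○●●○○
k=1  ●○●○●○○○○○○○●○○●○●○
k=2  ●○●○●●○○○○○○●●○●○●○
k=3  ●○●○●○●○○○○○●○○●○●○
k=4  ●○●○●○●●○○○○●●○●○●○
k=5  ●○●○●○●○●○○○●○○●○●○
k=6  ●○●○●○●○●●○○●●○●○●○
k=7  ●○●○●○●○●○●○●○○●○●○
k=8  ●○●○●○●○●○●○●●○●○●○
k=9  ●○●○●○●○●○●○●○○●○●○

0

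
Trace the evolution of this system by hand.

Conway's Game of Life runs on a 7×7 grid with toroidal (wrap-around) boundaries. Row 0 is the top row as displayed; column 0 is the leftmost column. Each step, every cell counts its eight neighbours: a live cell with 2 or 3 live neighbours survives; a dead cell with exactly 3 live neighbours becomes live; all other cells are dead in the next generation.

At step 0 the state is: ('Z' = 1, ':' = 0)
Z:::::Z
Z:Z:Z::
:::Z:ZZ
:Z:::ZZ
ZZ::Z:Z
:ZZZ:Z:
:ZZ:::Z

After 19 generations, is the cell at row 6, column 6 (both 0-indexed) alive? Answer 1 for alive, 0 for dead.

0

step 0: Z:::::Z
Z:Z:Z::
:::Z:ZZ
:Z:::ZZ
ZZ::Z:Z
:ZZZ:Z:
:ZZ:::Z
step 1: ::ZZ:ZZ
ZZ:ZZ::
:ZZZ:::
:ZZ::::
:::ZZ::
:::ZZZ:
:::Z:ZZ
step 2: :Z:::::
Z::::ZZ
::::Z::
:Z::Z::
:::::Z:
::Z:::Z
:::::::
step 3: Z:::::Z
Z::::ZZ
Z:::Z:Z
::::ZZ:
:::::Z:
:::::::
:::::::
step 4: Z::::Z:
:Z:::::
Z:::Z::
::::Z::
::::ZZ:
:::::::
:::::::
step 5: :::::::
ZZ::::Z
:::::::
:::ZZ::
::::ZZ:
:::::::
:::::::
step 6: Z::::::
Z::::::
Z::::::
:::ZZZ:
:::ZZZ:
:::::::
:::::::
step 7: :::::::
ZZ::::Z
::::Z:Z
:::Z:ZZ
:::Z:Z:
::::Z::
:::::::
step 8: Z::::::
Z::::ZZ
::::Z::
:::Z::Z
:::Z:ZZ
::::Z::
:::::::
step 9: Z::::::
Z::::ZZ
Z:::Z::
:::Z::Z
:::Z:ZZ
::::ZZ:
:::::::
step 10: Z::::::
ZZ:::Z:
Z:::Z::
Z::Z::Z
:::Z::Z
::::ZZZ
:::::::
step 11: ZZ::::Z
ZZ:::::
::::ZZ:
Z::ZZZZ
:::Z:::
::::ZZZ
:::::ZZ
step 12: :Z:::Z:
:Z:::Z:
:Z:Z:::
:::Z::Z
Z::Z:::
::::Z:Z
::::Z::
step 13: ::::ZZ:
ZZ::Z::
Z:::Z::
Z::ZZ::
Z::ZZZZ
:::ZZZ:
::::Z::
step 14: :::ZZZ:
ZZ:ZZ:Z
Z:::ZZZ
ZZ:::::
Z:Z::::
:::::::
:::::::
step 15: Z:ZZ:ZZ
:ZZ::::
::ZZZ::
:::::Z:
Z::::::
:::::::
::::Z::
step 16: Z:ZZZZZ
Z::::ZZ
:ZZZZ::
:::ZZ::
:::::::
:::::::
:::ZZZZ
step 17: :ZZ::::
:::::::
ZZZ:::Z
::::Z::
:::::::
::::ZZ:
Z:Z::::
step 18: :ZZ::::
:::::::
ZZ:::::
ZZ:::::
::::ZZ:
:::::::
::ZZ:::
step 19: :ZZZ:::
Z:Z::::
ZZ:::::
ZZ::::Z
:::::::
:::ZZ::
:ZZZ:::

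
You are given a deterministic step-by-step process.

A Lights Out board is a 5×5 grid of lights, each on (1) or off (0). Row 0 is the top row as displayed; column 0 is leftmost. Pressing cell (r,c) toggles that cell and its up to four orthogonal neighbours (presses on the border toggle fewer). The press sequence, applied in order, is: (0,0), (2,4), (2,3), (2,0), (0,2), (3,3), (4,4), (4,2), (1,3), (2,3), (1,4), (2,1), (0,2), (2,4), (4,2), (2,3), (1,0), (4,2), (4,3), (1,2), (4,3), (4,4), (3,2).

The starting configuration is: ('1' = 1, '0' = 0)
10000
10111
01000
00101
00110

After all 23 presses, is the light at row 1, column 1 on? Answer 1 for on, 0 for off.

1

k=0  10000
10111
01000
00101
00110
k=1  01000
00111
01000
00101
00110
k=2  01000
00110
01011
00100
00110
k=3  01000
00100
01100
00110
00110
k=4  01000
10100
10100
10110
00110
k=5  00110
10000
10100
10110
00110
k=6  00110
10000
10110
10001
00100
k=7  00110
10000
10110
10000
00111
k=8  00110
10000
10110
10100
01001
k=9  00100
10111
10100
10100
01001
k=10  00100
10101
10011
10110
01001
k=11  00101
10110
10010
10110
01001
k=12  00101
11110
01110
11110
01001
k=13  01011
11010
01110
11110
01001
k=14  01011
11011
01101
11111
01001
k=15  01011
11011
01101
11011
00111
k=16  01011
11001
01010
11001
00111
k=17  11011
00001
11010
11001
00111
k=18  11011
00001
11010
11101
01001
k=19  11011
00001
11010
11111
01110
k=20  11111
01111
11110
11111
01110
k=21  11111
01111
11110
11101
01001
k=22  11111
01111
11110
11100
01010
k=23  11111
01111
11010
10010
01110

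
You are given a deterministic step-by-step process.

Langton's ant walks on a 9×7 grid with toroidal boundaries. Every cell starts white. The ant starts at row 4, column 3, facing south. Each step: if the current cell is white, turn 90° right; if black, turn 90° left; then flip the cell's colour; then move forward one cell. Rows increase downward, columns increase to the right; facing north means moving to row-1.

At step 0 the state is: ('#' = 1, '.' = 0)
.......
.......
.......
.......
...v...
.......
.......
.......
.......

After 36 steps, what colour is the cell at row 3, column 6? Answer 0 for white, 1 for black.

1

gen 0: .......
.......
.......
.......
...v...
.......
.......
.......
.......
gen 1: .......
.......
.......
.......
..<#...
.......
.......
.......
.......
gen 2: .......
.......
.......
..^....
..##...
.......
.......
.......
.......
gen 3: .......
.......
.......
..#>...
..##...
.......
.......
.......
.......
gen 4: .......
.......
.......
..##...
..#v...
.......
.......
.......
.......
gen 5: .......
.......
.......
..##...
..#.>..
.......
.......
.......
.......
gen 6: .......
.......
.......
..##...
..#.#..
....v..
.......
.......
.......
gen 7: .......
.......
.......
..##...
..#.#..
...<#..
.......
.......
.......
gen 8: .......
.......
.......
..##...
..#^#..
...##..
.......
.......
.......
gen 9: .......
.......
.......
..##...
..##>..
...##..
.......
.......
.......
gen 10: .......
.......
.......
..##^..
..##...
...##..
.......
.......
.......
gen 11: .......
.......
.......
..###>.
..##...
...##..
.......
.......
.......
gen 12: .......
.......
.......
..####.
..##.v.
...##..
.......
.......
.......
gen 13: .......
.......
.......
..####.
..##<#.
...##..
.......
.......
.......
gen 14: .......
.......
.......
..##^#.
..####.
...##..
.......
.......
.......
gen 15: .......
.......
.......
..#<.#.
..####.
...##..
.......
.......
.......
gen 16: .......
.......
.......
..#..#.
..#v##.
...##..
.......
.......
.......
gen 17: .......
.......
.......
..#..#.
..#.>#.
...##..
.......
.......
.......
gen 18: .......
.......
.......
..#.^#.
..#..#.
...##..
.......
.......
.......
gen 19: .......
.......
.......
..#.#>.
..#..#.
...##..
.......
.......
.......
gen 20: .......
.......
.....^.
..#.#..
..#..#.
...##..
.......
.......
.......
gen 21: .......
.......
.....#>
..#.#..
..#..#.
...##..
.......
.......
.......
gen 22: .......
.......
.....##
..#.#.v
..#..#.
...##..
.......
.......
.......
gen 23: .......
.......
.....##
..#.#<#
..#..#.
...##..
.......
.......
.......
gen 24: .......
.......
.....^#
..#.###
..#..#.
...##..
.......
.......
.......
gen 25: .......
.......
....<.#
..#.###
..#..#.
...##..
.......
.......
.......
gen 26: .......
....^..
....#.#
..#.###
..#..#.
...##..
.......
.......
.......
gen 27: .......
....#>.
....#.#
..#.###
..#..#.
...##..
.......
.......
.......
gen 28: .......
....##.
....#v#
..#.###
..#..#.
...##..
.......
.......
.......
gen 29: .......
....##.
....<##
..#.###
..#..#.
...##..
.......
.......
.......
gen 30: .......
....##.
.....##
..#.v##
..#..#.
...##..
.......
.......
.......
gen 31: .......
....##.
.....##
..#..>#
..#..#.
...##..
.......
.......
.......
gen 32: .......
....##.
.....^#
..#...#
..#..#.
...##..
.......
.......
.......
gen 33: .......
....##.
....<.#
..#...#
..#..#.
...##..
.......
.......
.......
gen 34: .......
....^#.
....#.#
..#...#
..#..#.
...##..
.......
.......
.......
gen 35: .......
...<.#.
....#.#
..#...#
..#..#.
...##..
.......
.......
.......
gen 36: ...^...
...#.#.
....#.#
..#...#
..#..#.
...##..
.......
.......
.......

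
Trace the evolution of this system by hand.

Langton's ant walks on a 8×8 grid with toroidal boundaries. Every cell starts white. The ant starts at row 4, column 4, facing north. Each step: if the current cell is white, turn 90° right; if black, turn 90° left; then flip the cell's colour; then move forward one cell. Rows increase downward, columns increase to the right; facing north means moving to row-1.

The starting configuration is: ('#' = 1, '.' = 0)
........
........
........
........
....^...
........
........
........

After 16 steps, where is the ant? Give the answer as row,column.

0) ........
........
........
........
....^...
........
........
........
1) ........
........
........
........
....#>..
........
........
........
2) ........
........
........
........
....##..
.....v..
........
........
3) ........
........
........
........
....##..
....<#..
........
........
4) ........
........
........
........
....^#..
....##..
........
........
5) ........
........
........
........
...<.#..
....##..
........
........
6) ........
........
........
...^....
...#.#..
....##..
........
........
7) ........
........
........
...#>...
...#.#..
....##..
........
........
8) ........
........
........
...##...
...#v#..
....##..
........
........
9) ........
........
........
...##...
...<##..
....##..
........
........
10) ........
........
........
...##...
....##..
...v##..
........
........
11) ........
........
........
...##...
....##..
..<###..
........
........
12) ........
........
........
...##...
..^.##..
..####..
........
........
13) ........
........
........
...##...
..#>##..
..####..
........
........
14) ........
........
........
...##...
..####..
..#v##..
........
........
15) ........
........
........
...##...
..####..
..#.>#..
........
........
16) ........
........
........
...##...
..##^#..
..#..#..
........
........

4,4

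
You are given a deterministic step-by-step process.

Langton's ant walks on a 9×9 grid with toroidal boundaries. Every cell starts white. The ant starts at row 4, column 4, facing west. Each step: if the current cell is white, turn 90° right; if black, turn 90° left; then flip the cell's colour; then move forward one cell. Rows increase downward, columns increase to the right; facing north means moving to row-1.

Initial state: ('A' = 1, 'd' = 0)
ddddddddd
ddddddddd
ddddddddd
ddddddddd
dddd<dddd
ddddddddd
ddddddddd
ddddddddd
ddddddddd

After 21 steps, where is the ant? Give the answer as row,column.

step 0: ddddddddd
ddddddddd
ddddddddd
ddddddddd
dddd<dddd
ddddddddd
ddddddddd
ddddddddd
ddddddddd
step 1: ddddddddd
ddddddddd
ddddddddd
dddd^dddd
ddddAdddd
ddddddddd
ddddddddd
ddddddddd
ddddddddd
step 2: ddddddddd
ddddddddd
ddddddddd
ddddA>ddd
ddddAdddd
ddddddddd
ddddddddd
ddddddddd
ddddddddd
step 3: ddddddddd
ddddddddd
ddddddddd
ddddAAddd
ddddAvddd
ddddddddd
ddddddddd
ddddddddd
ddddddddd
step 4: ddddddddd
ddddddddd
ddddddddd
ddddAAddd
dddd<Addd
ddddddddd
ddddddddd
ddddddddd
ddddddddd
step 5: ddddddddd
ddddddddd
ddddddddd
ddddAAddd
dddddAddd
ddddvdddd
ddddddddd
ddddddddd
ddddddddd
step 6: ddddddddd
ddddddddd
ddddddddd
ddddAAddd
dddddAddd
ddd<Adddd
ddddddddd
ddddddddd
ddddddddd
step 7: ddddddddd
ddddddddd
ddddddddd
ddddAAddd
ddd^dAddd
dddAAdddd
ddddddddd
ddddddddd
ddddddddd
step 8: ddddddddd
ddddddddd
ddddddddd
ddddAAddd
dddA>Addd
dddAAdddd
ddddddddd
ddddddddd
ddddddddd
step 9: ddddddddd
ddddddddd
ddddddddd
ddddAAddd
dddAAAddd
dddAvdddd
ddddddddd
ddddddddd
ddddddddd
step 10: ddddddddd
ddddddddd
ddddddddd
ddddAAddd
dddAAAddd
dddAd>ddd
ddddddddd
ddddddddd
ddddddddd
step 11: ddddddddd
ddddddddd
ddddddddd
ddddAAddd
dddAAAddd
dddAdAddd
dddddvddd
ddddddddd
ddddddddd
step 12: ddddddddd
ddddddddd
ddddddddd
ddddAAddd
dddAAAddd
dddAdAddd
dddd<Addd
ddddddddd
ddddddddd
step 13: ddddddddd
ddddddddd
ddddddddd
ddddAAddd
dddAAAddd
dddA^Addd
ddddAAddd
ddddddddd
ddddddddd
step 14: ddddddddd
ddddddddd
ddddddddd
ddddAAddd
dddAAAddd
dddAA>ddd
ddddAAddd
ddddddddd
ddddddddd
step 15: ddddddddd
ddddddddd
ddddddddd
ddddAAddd
dddAA^ddd
dddAAdddd
ddddAAddd
ddddddddd
ddddddddd
step 16: ddddddddd
ddddddddd
ddddddddd
ddddAAddd
dddA<dddd
dddAAdddd
ddddAAddd
ddddddddd
ddddddddd
step 17: ddddddddd
ddddddddd
ddddddddd
ddddAAddd
dddAddddd
dddAvdddd
ddddAAddd
ddddddddd
ddddddddd
step 18: ddddddddd
ddddddddd
ddddddddd
ddddAAddd
dddAddddd
dddAd>ddd
ddddAAddd
ddddddddd
ddddddddd
step 19: ddddddddd
ddddddddd
ddddddddd
ddddAAddd
dddAddddd
dddAdAddd
ddddAvddd
ddddddddd
ddddddddd
step 20: ddddddddd
ddddddddd
ddddddddd
ddddAAddd
dddAddddd
dddAdAddd
ddddAd>dd
ddddddddd
ddddddddd
step 21: ddddddddd
ddddddddd
ddddddddd
ddddAAddd
dddAddddd
dddAdAddd
ddddAdAdd
ddddddvdd
ddddddddd

7,6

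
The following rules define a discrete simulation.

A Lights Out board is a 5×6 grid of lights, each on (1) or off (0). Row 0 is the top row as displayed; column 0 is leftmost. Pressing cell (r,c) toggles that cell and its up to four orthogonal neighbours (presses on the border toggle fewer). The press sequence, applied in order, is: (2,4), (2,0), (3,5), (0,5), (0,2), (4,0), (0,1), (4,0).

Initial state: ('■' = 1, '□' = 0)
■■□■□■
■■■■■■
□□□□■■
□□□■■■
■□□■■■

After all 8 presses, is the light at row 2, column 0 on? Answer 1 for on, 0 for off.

k=0  ■■□■□■
■■■■■■
□□□□■■
□□□■■■
■□□■■■
k=1  ■■□■□■
■■■■□■
□□□■□□
□□□■□■
■□□■■■
k=2  ■■□■□■
□■■■□■
■■□■□□
■□□■□■
■□□■■■
k=3  ■■□■□■
□■■■□■
■■□■□■
■□□■■□
■□□■■□
k=4  ■■□■■□
□■■■□□
■■□■□■
■□□■■□
■□□■■□
k=5  ■□■□■□
□■□■□□
■■□■□■
■□□■■□
■□□■■□
k=6  ■□■□■□
□■□■□□
■■□■□■
□□□■■□
□■□■■□
k=7  □■□□■□
□□□■□□
■■□■□■
□□□■■□
□■□■■□
k=8  □■□□■□
□□□■□□
■■□■□■
■□□■■□
■□□■■□

1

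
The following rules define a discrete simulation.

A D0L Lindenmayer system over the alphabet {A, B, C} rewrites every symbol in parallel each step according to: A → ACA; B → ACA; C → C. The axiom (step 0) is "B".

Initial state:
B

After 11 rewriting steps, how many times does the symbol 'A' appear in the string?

2048

step 0: B
step 1: ACA
step 2: ACACACA
step 3: ACACACACACACACA
step 4: ACACACACACACACACACACACACACACACA
step 5: ACACACACACACACACACACACACACACACACACACACACACACACACACACACACACACACA
step 6: ACACACACACACACACACACACACACACACACACACACACACACACACACACACACAC…CACACACACACACACACACACACACACACACACACACACACACACACACACACACACA  (len 127)
step 7: ACACACACACACACACACACACACACACACACACACACACACACACACACACACACAC…CACACACACACACACACACACACACACACACACACACACACACACACACACACACACA  (len 255)
step 8: ACACACACACACACACACACACACACACACACACACACACACACACACACACACACAC…CACACACACACACACACACACACACACACACACACACACACACACACACACACACACA  (len 511)
step 9: ACACACACACACACACACACACACACACACACACACACACACACACACACACACACAC…CACACACACACACACACACACACACACACACACACACACACACACACACACACACACA  (len 1023)
step 10: ACACACACACACACACACACACACACACACACACACACACACACACACACACACACAC…CACACACACACACACACACACACACACACACACACACACACACACACACACACACACA  (len 2047)
step 11: ACACACACACACACACACACACACACACACACACACACACACACACACACACACACAC…CACACACACACACACACACACACACACACACACACACACACACACACACACACACACA  (len 4095)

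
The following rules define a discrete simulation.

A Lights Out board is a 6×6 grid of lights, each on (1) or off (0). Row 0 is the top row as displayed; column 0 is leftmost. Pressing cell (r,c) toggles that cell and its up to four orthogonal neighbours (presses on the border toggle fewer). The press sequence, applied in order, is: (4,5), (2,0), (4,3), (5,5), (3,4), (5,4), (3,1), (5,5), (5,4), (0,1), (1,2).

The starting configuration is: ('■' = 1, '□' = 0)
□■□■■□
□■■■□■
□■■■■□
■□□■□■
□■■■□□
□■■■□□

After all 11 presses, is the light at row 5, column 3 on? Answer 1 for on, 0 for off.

step 0: □■□■■□
□■■■□■
□■■■■□
■□□■□■
□■■■□□
□■■■□□
step 1: □■□■■□
□■■■□■
□■■■■□
■□□■□□
□■■■■■
□■■■□■
step 2: □■□■■□
■■■■□■
■□■■■□
□□□■□□
□■■■■■
□■■■□■
step 3: □■□■■□
■■■■□■
■□■■■□
□□□□□□
□■□□□■
□■■□□■
step 4: □■□■■□
■■■■□■
■□■■■□
□□□□□□
□■□□□□
□■■□■□
step 5: □■□■■□
■■■■□■
■□■■□□
□□□■■■
□■□□■□
□■■□■□
step 6: □■□■■□
■■■■□■
■□■■□□
□□□■■■
□■□□□□
□■■■□■
step 7: □■□■■□
■■■■□■
■■■■□□
■■■■■■
□□□□□□
□■■■□■
step 8: □■□■■□
■■■■□■
■■■■□□
■■■■■■
□□□□□■
□■■■■□
step 9: □■□■■□
■■■■□■
■■■■□□
■■■■■■
□□□□■■
□■■□□■
step 10: ■□■■■□
■□■■□■
■■■■□□
■■■■■■
□□□□■■
□■■□□■
step 11: ■□□■■□
■■□□□■
■■□■□□
■■■■■■
□□□□■■
□■■□□■

0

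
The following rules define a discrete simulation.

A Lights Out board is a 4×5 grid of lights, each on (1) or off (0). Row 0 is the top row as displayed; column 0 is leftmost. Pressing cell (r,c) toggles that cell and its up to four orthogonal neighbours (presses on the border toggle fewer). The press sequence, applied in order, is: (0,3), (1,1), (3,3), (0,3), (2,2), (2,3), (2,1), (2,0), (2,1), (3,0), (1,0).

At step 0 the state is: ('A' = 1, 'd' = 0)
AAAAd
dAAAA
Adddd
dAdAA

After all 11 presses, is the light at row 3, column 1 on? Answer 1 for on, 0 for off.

0

0) AAAAd
dAAAA
Adddd
dAdAA
1) AAddA
dAAdA
Adddd
dAdAA
2) AdddA
AdddA
AAddd
dAdAA
3) AdddA
AdddA
AAdAd
dAAdd
4) AdAAd
AddAA
AAdAd
dAAdd
5) AdAAd
AdAAA
AdAdd
dAddd
6) AdAAd
AdAdA
AddAA
dAdAd
7) AdAAd
AAAdA
dAAAA
dddAd
8) AdAAd
dAAdA
AdAAA
AddAd
9) AdAAd
ddAdA
dAdAA
AAdAd
10) AdAAd
ddAdA
AAdAA
dddAd
11) ddAAd
AAAdA
dAdAA
dddAd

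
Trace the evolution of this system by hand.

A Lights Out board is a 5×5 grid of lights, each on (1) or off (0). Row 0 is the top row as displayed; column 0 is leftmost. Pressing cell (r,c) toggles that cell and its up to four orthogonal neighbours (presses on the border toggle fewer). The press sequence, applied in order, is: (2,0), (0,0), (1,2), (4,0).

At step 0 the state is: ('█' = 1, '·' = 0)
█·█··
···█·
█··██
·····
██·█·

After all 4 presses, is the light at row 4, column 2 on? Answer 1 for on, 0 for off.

step 0: █·█··
···█·
█··██
·····
██·█·
step 1: █·█··
█··█·
·█·██
█····
██·█·
step 2: ·██··
···█·
·█·██
█····
██·█·
step 3: ·█···
·██··
·████
█····
██·█·
step 4: ·█···
·██··
·████
·····
···█·

0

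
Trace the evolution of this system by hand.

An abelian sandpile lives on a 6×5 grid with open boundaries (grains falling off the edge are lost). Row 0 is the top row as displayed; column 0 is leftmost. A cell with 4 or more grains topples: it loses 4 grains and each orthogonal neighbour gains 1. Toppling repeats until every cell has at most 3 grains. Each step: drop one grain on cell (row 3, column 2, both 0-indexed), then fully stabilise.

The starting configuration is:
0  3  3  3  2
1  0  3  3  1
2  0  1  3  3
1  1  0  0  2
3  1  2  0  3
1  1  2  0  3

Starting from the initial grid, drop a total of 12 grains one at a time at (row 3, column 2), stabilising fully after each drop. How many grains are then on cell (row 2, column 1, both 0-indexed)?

2

step 0: 0  3  3  3  2
1  0  3  3  1
2  0  1  3  3
1  1  0  0  2
3  1  2  0  3
1  1  2  0  3
step 1: 0  3  3  3  2
1  0  3  3  1
2  0  1  3  3
1  1  1  0  2
3  1  2  0  3
1  1  2  0  3
step 2: 0  3  3  3  2
1  0  3  3  1
2  0  1  3  3
1  1  2  0  2
3  1  2  0  3
1  1  2  0  3
step 3: 0  3  3  3  2
1  0  3  3  1
2  0  1  3  3
1  1  3  0  2
3  1  2  0  3
1  1  2  0  3
step 4: 0  3  3  3  2
1  0  3  3  1
2  0  2  3  3
1  2  0  1  2
3  1  3  0  3
1  1  2  0  3
step 5: 0  3  3  3  2
1  0  3  3  1
2  0  2  3  3
1  2  1  1  2
3  1  3  0  3
1  1  2  0  3
step 6: 0  3  3  3  2
1  0  3  3  1
2  0  2  3  3
1  2  2  1  2
3  1  3  0  3
1  1  2  0  3
step 7: 0  3  3  3  2
1  0  3  3  1
2  0  2  3  3
1  2  3  1  2
3  1  3  0  3
1  1  2  0  3
step 8: 0  3  3  3  2
1  0  3  3  1
2  0  3  3  3
1  3  1  2  2
3  2  0  1  3
1  1  3  0  3
step 9: 0  3  3  3  2
1  0  3  3  1
2  0  3  3  3
1  3  2  2  2
3  2  0  1  3
1  1  3  0  3
step 10: 0  3  3  3  2
1  0  3  3  1
2  0  3  3  3
1  3  3  2  2
3  2  0  1  3
1  1  3  0  3
step 11: 1  0  2  1  3
1  2  2  2  3
2  2  2  3  1
2  0  3  1  1
3  3  1  3  1
1  1  3  1  0
step 12: 1  0  2  1  3
1  2  2  2  3
2  2  3  3  1
2  1  0  2  1
3  3  2  3  1
1  1  3  1  0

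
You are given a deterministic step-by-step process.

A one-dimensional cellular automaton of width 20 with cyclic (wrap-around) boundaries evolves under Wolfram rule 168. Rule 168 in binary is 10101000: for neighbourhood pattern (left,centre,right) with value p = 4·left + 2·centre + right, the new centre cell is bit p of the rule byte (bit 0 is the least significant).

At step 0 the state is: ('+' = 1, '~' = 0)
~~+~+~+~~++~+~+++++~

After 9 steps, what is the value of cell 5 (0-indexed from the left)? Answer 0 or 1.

0) ~~+~+~+~~++~+~+++++~
1) ~~~+~+~~~+~+~+++++~~
2) ~~~~+~~~~~+~+++++~~~
3) ~~~~~~~~~~~+++++~~~~
4) ~~~~~~~~~~~++++~~~~~
5) ~~~~~~~~~~~+++~~~~~~
6) ~~~~~~~~~~~++~~~~~~~
7) ~~~~~~~~~~~+~~~~~~~~
8) ~~~~~~~~~~~~~~~~~~~~
9) ~~~~~~~~~~~~~~~~~~~~

0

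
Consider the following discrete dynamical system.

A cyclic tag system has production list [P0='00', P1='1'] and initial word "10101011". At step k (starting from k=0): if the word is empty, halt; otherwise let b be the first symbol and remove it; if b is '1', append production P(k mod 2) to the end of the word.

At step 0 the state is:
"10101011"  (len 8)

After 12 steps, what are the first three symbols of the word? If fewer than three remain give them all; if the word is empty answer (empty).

000

[0] "10101011"  (len 8)
[1] "010101100"  (len 9)
[2] "10101100"  (len 8)
[3] "010110000"  (len 9)
[4] "10110000"  (len 8)
[5] "011000000"  (len 9)
[6] "11000000"  (len 8)
[7] "100000000"  (len 9)
[8] "000000001"  (len 9)
[9] "00000001"  (len 8)
[10] "0000001"  (len 7)
[11] "000001"  (len 6)
[12] "00001"  (len 5)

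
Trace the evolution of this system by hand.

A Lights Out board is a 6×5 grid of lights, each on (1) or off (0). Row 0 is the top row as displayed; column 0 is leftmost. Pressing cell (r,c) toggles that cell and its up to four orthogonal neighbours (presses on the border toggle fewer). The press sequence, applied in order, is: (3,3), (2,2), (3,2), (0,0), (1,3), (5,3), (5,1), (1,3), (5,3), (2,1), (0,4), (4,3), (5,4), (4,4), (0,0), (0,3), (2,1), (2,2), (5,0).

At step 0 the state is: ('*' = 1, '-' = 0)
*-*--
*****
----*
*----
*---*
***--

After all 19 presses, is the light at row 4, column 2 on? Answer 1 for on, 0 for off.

[0] *-*--
*****
----*
*----
*---*
***--
[1] *-*--
*****
---**
*-***
*--**
***--
[2] *-*--
**-**
-**-*
*--**
*--**
***--
[3] *-*--
**-**
-*--*
***-*
*-***
***--
[4] -**--
-*-**
-*--*
***-*
*-***
***--
[5] -***-
-**--
-*-**
***-*
*-***
***--
[6] -***-
-**--
-*-**
***-*
*-*-*
**-**
[7] -***-
-**--
-*-**
***-*
***-*
--***
[8] -**--
-*-**
-*--*
***-*
***-*
--***
[9] -**--
-*-**
-*--*
***-*
*****
-----
[10] -**--
---**
*-*-*
*-*-*
*****
-----
[11] -****
---*-
*-*-*
*-*-*
*****
-----
[12] -****
---*-
*-*-*
*-***
**---
---*-
[13] -****
---*-
*-*-*
*-***
**--*
----*
[14] -****
---*-
*-*-*
*-**-
**-*-
-----
[15] *-***
*--*-
*-*-*
*-**-
**-*-
-----
[16] *----
*----
*-*-*
*-**-
**-*-
-----
[17] *----
**---
-*--*
****-
**-*-
-----
[18] *----
***--
--***
**-*-
**-*-
-----
[19] *----
***--
--***
**-*-
-*-*-
**---

0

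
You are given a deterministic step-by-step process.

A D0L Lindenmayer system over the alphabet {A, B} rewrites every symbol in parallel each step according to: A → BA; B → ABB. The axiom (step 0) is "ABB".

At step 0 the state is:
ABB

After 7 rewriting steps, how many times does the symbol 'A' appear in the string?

987

0) ABB
1) BAABBABB
2) ABBBABAABBABBBAABBABB
3) BAABBABBABBBAABBBABAABBABBBAABBABBABBBABAABBABBBAABBABB
4) ABBBABAABBABBBAABBABBBAABBABBABBBABAABBABBABBBAABBBABAABBA…ABBBAABBABBABBBAABBBABAABBABBBAABBABBABBBABAABBABBBAABBABB  (len 144)
5) BAABBABBABBBAABBBABAABBABBBAABBABBABBBABAABBABBBAABBABBABB…ABBBAABBABBABBBAABBBABAABBABBBAABBABBABBBABAABBABBBAABBABB  (len 377)
6) ABBBABAABBABBBAABBABBBAABBABBABBBABAABBABBABBBAABBBABAABBA…ABBBAABBABBABBBAABBBABAABBABBBAABBABBABBBABAABBABBBAABBABB  (len 987)
7) BAABBABBABBBAABBBABAABBABBBAABBABBABBBABAABBABBBAABBABBABB…ABBBAABBABBABBBAABBBABAABBABBBAABBABBABBBABAABBABBBAABBABB  (len 2584)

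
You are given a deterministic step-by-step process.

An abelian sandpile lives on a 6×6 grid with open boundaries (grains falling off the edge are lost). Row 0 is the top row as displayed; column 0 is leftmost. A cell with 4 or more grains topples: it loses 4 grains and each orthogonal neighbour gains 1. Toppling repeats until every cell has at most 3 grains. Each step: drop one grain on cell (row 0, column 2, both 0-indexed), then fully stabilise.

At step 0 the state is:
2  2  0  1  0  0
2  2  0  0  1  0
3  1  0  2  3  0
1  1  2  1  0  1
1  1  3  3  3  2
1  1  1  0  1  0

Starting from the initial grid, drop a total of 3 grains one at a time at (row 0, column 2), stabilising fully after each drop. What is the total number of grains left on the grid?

45

k=0  2  2  0  1  0  0
2  2  0  0  1  0
3  1  0  2  3  0
1  1  2  1  0  1
1  1  3  3  3  2
1  1  1  0  1  0
k=1  2  2  1  1  0  0
2  2  0  0  1  0
3  1  0  2  3  0
1  1  2  1  0  1
1  1  3  3  3  2
1  1  1  0  1  0
k=2  2  2  2  1  0  0
2  2  0  0  1  0
3  1  0  2  3  0
1  1  2  1  0  1
1  1  3  3  3  2
1  1  1  0  1  0
k=3  2  2  3  1  0  0
2  2  0  0  1  0
3  1  0  2  3  0
1  1  2  1  0  1
1  1  3  3  3  2
1  1  1  0  1  0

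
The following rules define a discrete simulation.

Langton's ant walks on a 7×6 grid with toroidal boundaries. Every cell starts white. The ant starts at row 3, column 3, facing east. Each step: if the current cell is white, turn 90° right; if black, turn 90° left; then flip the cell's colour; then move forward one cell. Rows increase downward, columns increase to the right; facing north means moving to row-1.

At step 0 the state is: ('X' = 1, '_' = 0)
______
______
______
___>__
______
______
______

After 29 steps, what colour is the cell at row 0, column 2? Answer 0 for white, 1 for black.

[0] ______
______
______
___>__
______
______
______
[1] ______
______
______
___X__
___v__
______
______
[2] ______
______
______
___X__
__<X__
______
______
[3] ______
______
______
__^X__
__XX__
______
______
[4] ______
______
______
__X>__
__XX__
______
______
[5] ______
______
___^__
__X___
__XX__
______
______
[6] ______
______
___X>_
__X___
__XX__
______
______
[7] ______
______
___XX_
__X_v_
__XX__
______
______
[8] ______
______
___XX_
__X<X_
__XX__
______
______
[9] ______
______
___^X_
__XXX_
__XX__
______
______
[10] ______
______
__<_X_
__XXX_
__XX__
______
______
[11] ______
__^___
__X_X_
__XXX_
__XX__
______
______
[12] ______
__X>__
__X_X_
__XXX_
__XX__
______
______
[13] ______
__XX__
__XvX_
__XXX_
__XX__
______
______
[14] ______
__XX__
__<XX_
__XXX_
__XX__
______
______
[15] ______
__XX__
___XX_
__vXX_
__XX__
______
______
[16] ______
__XX__
___XX_
___>X_
__XX__
______
______
[17] ______
__XX__
___^X_
____X_
__XX__
______
______
[18] ______
__XX__
__<_X_
____X_
__XX__
______
______
[19] ______
__^X__
__X_X_
____X_
__XX__
______
______
[20] ______
_<_X__
__X_X_
____X_
__XX__
______
______
[21] _^____
_X_X__
__X_X_
____X_
__XX__
______
______
[22] _X>___
_X_X__
__X_X_
____X_
__XX__
______
______
[23] _XX___
_XvX__
__X_X_
____X_
__XX__
______
______
[24] _XX___
_<XX__
__X_X_
____X_
__XX__
______
______
[25] _XX___
__XX__
_vX_X_
____X_
__XX__
______
______
[26] _XX___
__XX__
<XX_X_
____X_
__XX__
______
______
[27] _XX___
^_XX__
XXX_X_
____X_
__XX__
______
______
[28] _XX___
X>XX__
XXX_X_
____X_
__XX__
______
______
[29] _XX___
XXXX__
XvX_X_
____X_
__XX__
______
______

1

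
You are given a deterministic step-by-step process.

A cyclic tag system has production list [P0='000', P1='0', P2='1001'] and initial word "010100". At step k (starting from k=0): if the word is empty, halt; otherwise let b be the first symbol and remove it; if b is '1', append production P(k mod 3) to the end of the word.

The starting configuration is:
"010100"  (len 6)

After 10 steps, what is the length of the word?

0

step 0: "010100"  (len 6)
step 1: "10100"  (len 5)
step 2: "01000"  (len 5)
step 3: "1000"  (len 4)
step 4: "000000"  (len 6)
step 5: "00000"  (len 5)
step 6: "0000"  (len 4)
step 7: "000"  (len 3)
step 8: "00"  (len 2)
step 9: "0"  (len 1)
step 10: (halted — word empty)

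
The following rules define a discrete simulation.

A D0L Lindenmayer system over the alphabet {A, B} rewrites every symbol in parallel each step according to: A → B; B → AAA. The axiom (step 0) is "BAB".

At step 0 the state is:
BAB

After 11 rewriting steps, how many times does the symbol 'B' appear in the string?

t=0: BAB
t=1: AAABAAA
t=2: BBBAAABBB
t=3: AAAAAAAAABBBAAAAAAAAA
t=4: BBBBBBBBBAAAAAAAAABBBBBBBBB
t=5: AAAAAAAAAAAAAAAAAAAAAAAAAAABBBBBBBBBAAAAAAAAAAAAAAAAAAAAAAAAAAA
t=6: BBBBBBBBBBBBBBBBBBBBBBBBBBBAAAAAAAAAAAAAAAAAAAAAAAAAAABBBBBBBBBBBBBBBBBBBBBBBBBBB
t=7: AAAAAAAAAAAAAAAAAAAAAAAAAAAAAAAAAAAAAAAAAAAAAAAAAAAAAAAAAA…AAAAAAAAAAAAAAAAAAAAAAAAAAAAAAAAAAAAAAAAAAAAAAAAAAAAAAAAAA  (len 189)
t=8: BBBBBBBBBBBBBBBBBBBBBBBBBBBBBBBBBBBBBBBBBBBBBBBBBBBBBBBBBB…BBBBBBBBBBBBBBBBBBBBBBBBBBBBBBBBBBBBBBBBBBBBBBBBBBBBBBBBBB  (len 243)
t=9: AAAAAAAAAAAAAAAAAAAAAAAAAAAAAAAAAAAAAAAAAAAAAAAAAAAAAAAAAA…AAAAAAAAAAAAAAAAAAAAAAAAAAAAAAAAAAAAAAAAAAAAAAAAAAAAAAAAAA  (len 567)
t=10: BBBBBBBBBBBBBBBBBBBBBBBBBBBBBBBBBBBBBBBBBBBBBBBBBBBBBBBBBB…BBBBBBBBBBBBBBBBBBBBBBBBBBBBBBBBBBBBBBBBBBBBBBBBBBBBBBBBBB  (len 729)
t=11: AAAAAAAAAAAAAAAAAAAAAAAAAAAAAAAAAAAAAAAAAAAAAAAAAAAAAAAAAA…AAAAAAAAAAAAAAAAAAAAAAAAAAAAAAAAAAAAAAAAAAAAAAAAAAAAAAAAAA  (len 1701)

243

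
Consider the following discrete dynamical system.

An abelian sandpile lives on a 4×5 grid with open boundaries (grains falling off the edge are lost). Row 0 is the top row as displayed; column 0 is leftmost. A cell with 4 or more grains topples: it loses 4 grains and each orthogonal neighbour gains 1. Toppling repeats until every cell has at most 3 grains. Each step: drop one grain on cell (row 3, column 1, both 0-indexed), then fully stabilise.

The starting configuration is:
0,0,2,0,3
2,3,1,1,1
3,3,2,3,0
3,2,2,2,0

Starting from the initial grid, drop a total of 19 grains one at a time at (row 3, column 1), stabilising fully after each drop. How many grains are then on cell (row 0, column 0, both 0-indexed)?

1

0) 0,0,2,0,3
2,3,1,1,1
3,3,2,3,0
3,2,2,2,0
1) 0,0,2,0,3
2,3,1,1,1
3,3,2,3,0
3,3,2,2,0
2) 1,1,2,0,3
0,1,2,1,1
2,2,3,3,0
1,2,3,2,0
3) 1,1,2,0,3
0,1,2,1,1
2,2,3,3,0
1,3,3,2,0
4) 1,1,2,0,3
0,2,3,2,1
3,0,2,1,1
2,2,2,0,1
5) 1,1,2,0,3
0,2,3,2,1
3,0,2,1,1
2,3,2,0,1
6) 1,1,2,0,3
0,2,3,2,1
3,1,2,1,1
3,0,3,0,1
7) 1,1,2,0,3
0,2,3,2,1
3,1,2,1,1
3,1,3,0,1
8) 1,1,2,0,3
0,2,3,2,1
3,1,2,1,1
3,2,3,0,1
9) 1,1,2,0,3
0,2,3,2,1
3,1,2,1,1
3,3,3,0,1
10) 1,1,2,0,3
1,2,3,2,1
0,3,3,1,1
1,2,0,1,1
11) 1,1,2,0,3
1,2,3,2,1
0,3,3,1,1
1,3,0,1,1
12) 1,2,3,0,3
2,0,1,3,1
1,2,1,2,1
2,1,2,1,1
13) 1,2,3,0,3
2,0,1,3,1
1,2,1,2,1
2,2,2,1,1
14) 1,2,3,0,3
2,0,1,3,1
1,2,1,2,1
2,3,2,1,1
15) 1,2,3,0,3
2,0,1,3,1
1,3,1,2,1
3,0,3,1,1
16) 1,2,3,0,3
2,0,1,3,1
1,3,1,2,1
3,1,3,1,1
17) 1,2,3,0,3
2,0,1,3,1
1,3,1,2,1
3,2,3,1,1
18) 1,2,3,0,3
2,0,1,3,1
1,3,1,2,1
3,3,3,1,1
19) 1,2,3,0,3
2,1,1,3,1
3,0,3,2,1
0,3,0,2,1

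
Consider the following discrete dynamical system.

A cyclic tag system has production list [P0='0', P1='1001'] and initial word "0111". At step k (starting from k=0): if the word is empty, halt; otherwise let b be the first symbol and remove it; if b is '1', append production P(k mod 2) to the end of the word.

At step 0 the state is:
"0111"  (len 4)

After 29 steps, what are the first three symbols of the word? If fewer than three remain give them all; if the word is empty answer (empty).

100

k=0  "0111"  (len 4)
k=1  "111"  (len 3)
k=2  "111001"  (len 6)
k=3  "110010"  (len 6)
k=4  "100101001"  (len 9)
k=5  "001010010"  (len 9)
k=6  "01010010"  (len 8)
k=7  "1010010"  (len 7)
k=8  "0100101001"  (len 10)
k=9  "100101001"  (len 9)
k=10  "001010011001"  (len 12)
k=11  "01010011001"  (len 11)
k=12  "1010011001"  (len 10)
k=13  "0100110010"  (len 10)
k=14  "100110010"  (len 9)
k=15  "001100100"  (len 9)
k=16  "01100100"  (len 8)
k=17  "1100100"  (len 7)
k=18  "1001001001"  (len 10)
k=19  "0010010010"  (len 10)
k=20  "010010010"  (len 9)
k=21  "10010010"  (len 8)
k=22  "00100101001"  (len 11)
k=23  "0100101001"  (len 10)
k=24  "100101001"  (len 9)
k=25  "001010010"  (len 9)
k=26  "01010010"  (len 8)
k=27  "1010010"  (len 7)
k=28  "0100101001"  (len 10)
k=29  "100101001"  (len 9)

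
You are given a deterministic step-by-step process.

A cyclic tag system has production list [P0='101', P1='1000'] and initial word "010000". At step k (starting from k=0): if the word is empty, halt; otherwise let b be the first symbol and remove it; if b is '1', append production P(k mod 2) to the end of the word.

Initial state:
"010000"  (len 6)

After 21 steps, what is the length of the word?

16

step 0: "010000"  (len 6)
step 1: "10000"  (len 5)
step 2: "00001000"  (len 8)
step 3: "0001000"  (len 7)
step 4: "001000"  (len 6)
step 5: "01000"  (len 5)
step 6: "1000"  (len 4)
step 7: "000101"  (len 6)
step 8: "00101"  (len 5)
step 9: "0101"  (len 4)
step 10: "101"  (len 3)
step 11: "01101"  (len 5)
step 12: "1101"  (len 4)
step 13: "101101"  (len 6)
step 14: "011011000"  (len 9)
step 15: "11011000"  (len 8)
step 16: "10110001000"  (len 11)
step 17: "0110001000101"  (len 13)
step 18: "110001000101"  (len 12)
step 19: "10001000101101"  (len 14)
step 20: "00010001011011000"  (len 17)
step 21: "0010001011011000"  (len 16)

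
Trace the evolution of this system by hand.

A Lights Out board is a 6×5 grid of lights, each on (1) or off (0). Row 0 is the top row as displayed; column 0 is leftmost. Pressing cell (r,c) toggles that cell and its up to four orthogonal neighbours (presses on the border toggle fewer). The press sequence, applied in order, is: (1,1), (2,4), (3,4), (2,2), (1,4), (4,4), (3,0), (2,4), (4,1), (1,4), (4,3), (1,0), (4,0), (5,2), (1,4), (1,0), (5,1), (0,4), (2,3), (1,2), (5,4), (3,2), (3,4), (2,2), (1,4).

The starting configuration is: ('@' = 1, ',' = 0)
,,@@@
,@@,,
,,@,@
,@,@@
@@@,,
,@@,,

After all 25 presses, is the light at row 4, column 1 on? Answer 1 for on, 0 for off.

0

k=0  ,,@@@
,@@,,
,,@,@
,@,@@
@@@,,
,@@,,
k=1  ,@@@@
@,,,,
,@@,@
,@,@@
@@@,,
,@@,,
k=2  ,@@@@
@,,,@
,@@@,
,@,@,
@@@,,
,@@,,
k=3  ,@@@@
@,,,@
,@@@@
,@,,@
@@@,@
,@@,,
k=4  ,@@@@
@,@,@
,,,,@
,@@,@
@@@,@
,@@,,
k=5  ,@@@,
@,@@,
,,,,,
,@@,@
@@@,@
,@@,,
k=6  ,@@@,
@,@@,
,,,,,
,@@,,
@@@@,
,@@,@
k=7  ,@@@,
@,@@,
@,,,,
@,@,,
,@@@,
,@@,@
k=8  ,@@@,
@,@@@
@,,@@
@,@,@
,@@@,
,@@,@
k=9  ,@@@,
@,@@@
@,,@@
@@@,@
@,,@,
,,@,@
k=10  ,@@@@
@,@,,
@,,@,
@@@,@
@,,@,
,,@,@
k=11  ,@@@@
@,@,,
@,,@,
@@@@@
@,@,@
,,@@@
k=12  @@@@@
,@@,,
,,,@,
@@@@@
@,@,@
,,@@@
k=13  @@@@@
,@@,,
,,,@,
,@@@@
,@@,@
@,@@@
k=14  @@@@@
,@@,,
,,,@,
,@@@@
,@,,@
@@,,@
k=15  @@@@,
,@@@@
,,,@@
,@@@@
,@,,@
@@,,@
k=16  ,@@@,
@,@@@
@,,@@
,@@@@
,@,,@
@@,,@
k=17  ,@@@,
@,@@@
@,,@@
,@@@@
,,,,@
,,@,@
k=18  ,@@,@
@,@@,
@,,@@
,@@@@
,,,,@
,,@,@
k=19  ,@@,@
@,@,,
@,@,,
,@@,@
,,,,@
,,@,@
k=20  ,@,,@
@@,@,
@,,,,
,@@,@
,,,,@
,,@,@
k=21  ,@,,@
@@,@,
@,,,,
,@@,@
,,,,,
,,@@,
k=22  ,@,,@
@@,@,
@,@,,
,,,@@
,,@,,
,,@@,
k=23  ,@,,@
@@,@,
@,@,@
,,,,,
,,@,@
,,@@,
k=24  ,@,,@
@@@@,
@@,@@
,,@,,
,,@,@
,,@@,
k=25  ,@,,,
@@@,@
@@,@,
,,@,,
,,@,@
,,@@,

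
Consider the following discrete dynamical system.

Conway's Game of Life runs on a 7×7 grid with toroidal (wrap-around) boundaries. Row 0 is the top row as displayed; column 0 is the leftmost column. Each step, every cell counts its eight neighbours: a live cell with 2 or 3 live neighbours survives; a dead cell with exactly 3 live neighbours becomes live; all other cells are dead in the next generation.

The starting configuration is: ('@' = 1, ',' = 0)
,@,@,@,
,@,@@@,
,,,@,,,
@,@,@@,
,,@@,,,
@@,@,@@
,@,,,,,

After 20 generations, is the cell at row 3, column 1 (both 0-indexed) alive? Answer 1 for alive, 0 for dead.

0

step 0: ,@,@,@,
,@,@@@,
,,,@,,,
@,@,@@,
,,@@,,,
@@,@,@@
,@,,,,,
step 1: @@,@,@,
,,,@,@,
,@,,,,@
,@@,@,,
,,,,,,,
@@,@@,@
,@,,,@,
step 2: @@,,,@,
,@,,,@,
@@,@@@,
@@@,,,,
,,,,@@,
@@@,@@@
,,,@,@,
step 3: @@@,,@,
,,,,,@,
,,,@@@,
@,@,,,,
,,,,@,,
@@@,,,,
,,,@,,,
step 4: ,@@,@,@
,@@@,@,
,,,@@@@
,,,,,@,
@,@@,,,
,@@@,,,
,,,@,,@
step 5: ,@,,@,@
,@,,,,,
,,,@,,@
,,@,,@,
,,,@@,,
@@,,@,,
,,,,@@,
step 6: @,,,@,,
,,@,,@,
,,@,,,,
,,@,,@,
,@@@@@,
,,,,,,,
,@,@@,@
step 7: @@@,@,@
,@,@,,,
,@@@,,,
,,,,,@,
,@@@@@,
@@,,,,,
@,,@@@,
step 8: ,,,,,,@
,,,,@,,
,@,@@,,
,,,,,@,
@@@@@@@
@,,,,,,
,,,@@@,
step 9: ,,,@,,,
,,,@@@,
,,,@@@,
,,,,,,,
@@@@@@,
@,,,,,,
,,,,@@@
step 10: ,,,@,,@
,,@,,@,
,,,@,@,
,@,,,,@
@@@@@,@
@,@,,,,
,,,,@@@
step 11: ,,,@,,@
,,@@,@@
,,@,@@@
,@,,,,@
,,,@,@@
,,@,,,,
@,,@@@@
step 12: ,,,,,,,
@,@,,,,
,@@,@,,
,,@@,,,
@,@,,@@
@,@,,,,
@,@@@@@
step 13: @,@,@@,
,,@@,,,
,,,,,,,
@,,,@@@
@,@,,,@
,,@,,,,
@,@@@@@
step 14: @,,,,,,
,@@@@,,
,,,@@@@
@@,,,@,
@,,@,,,
,,@,@,,
@,@,,,,
step 15: @,,,,,,
@@@,,,@
,,,,,,@
@@@@,@,
@,@@@,@
,,@,,,,
,,,@,,,
step 16: @,@,,,@
,@,,,,@
,,,@,@,
,,,,,@,
@,,,@@@
,@@,@,,
,,,,,,,
step 17: @@,,,,@
,@@,,@@
,,,,@@@
,,,,,,,
@@,@@,@
@@,@@,@
@,@@,,,
step 18: ,,,@,@,
,@@,@,,
@,,,@,@
,,,@,,,
,@,@@,@
,,,,,,,
,,,@@@,
step 19: ,,,,,@,
@@@,@,@
@@@,@@,
,,@@,,@
,,@@@,,
,,@,,,,
,,,@,@,
step 20: @@@@,@,
,,@,@,,
,,,,@,,
@,,,,,@
,@,,@,,
,,@,,,,
,,,,@,,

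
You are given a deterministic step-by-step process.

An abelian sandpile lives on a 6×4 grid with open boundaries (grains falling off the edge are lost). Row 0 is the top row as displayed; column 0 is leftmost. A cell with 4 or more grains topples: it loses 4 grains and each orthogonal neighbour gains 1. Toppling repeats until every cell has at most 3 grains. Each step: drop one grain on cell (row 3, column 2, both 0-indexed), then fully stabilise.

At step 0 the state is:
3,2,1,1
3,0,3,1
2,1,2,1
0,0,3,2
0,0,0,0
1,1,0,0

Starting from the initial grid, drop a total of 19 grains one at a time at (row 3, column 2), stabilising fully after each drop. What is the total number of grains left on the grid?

43

step 0: 3,2,1,1
3,0,3,1
2,1,2,1
0,0,3,2
0,0,0,0
1,1,0,0
step 1: 3,2,1,1
3,0,3,1
2,1,3,1
0,1,0,3
0,0,1,0
1,1,0,0
step 2: 3,2,1,1
3,0,3,1
2,1,3,1
0,1,1,3
0,0,1,0
1,1,0,0
step 3: 3,2,1,1
3,0,3,1
2,1,3,1
0,1,2,3
0,0,1,0
1,1,0,0
step 4: 3,2,1,1
3,0,3,1
2,1,3,1
0,1,3,3
0,0,1,0
1,1,0,0
step 5: 3,2,2,1
3,1,0,2
2,2,1,3
0,2,2,0
0,0,2,1
1,1,0,0
step 6: 3,2,2,1
3,1,0,2
2,2,1,3
0,2,3,0
0,0,2,1
1,1,0,0
step 7: 3,2,2,1
3,1,0,2
2,2,2,3
0,3,0,1
0,0,3,1
1,1,0,0
step 8: 3,2,2,1
3,1,0,2
2,2,2,3
0,3,1,1
0,0,3,1
1,1,0,0
step 9: 3,2,2,1
3,1,0,2
2,2,2,3
0,3,2,1
0,0,3,1
1,1,0,0
step 10: 3,2,2,1
3,1,0,2
2,2,2,3
0,3,3,1
0,0,3,1
1,1,0,0
step 11: 3,2,2,1
3,1,0,2
2,3,3,3
1,0,2,2
0,2,0,2
1,1,1,0
step 12: 3,2,2,1
3,1,0,2
2,3,3,3
1,0,3,2
0,2,0,2
1,1,1,0
step 13: 3,2,2,1
3,2,1,3
3,0,2,1
1,2,2,0
0,2,1,3
1,1,1,0
step 14: 3,2,2,1
3,2,1,3
3,0,2,1
1,2,3,0
0,2,1,3
1,1,1,0
step 15: 3,2,2,1
3,2,1,3
3,0,3,1
1,3,0,1
0,2,2,3
1,1,1,0
step 16: 3,2,2,1
3,2,1,3
3,0,3,1
1,3,1,1
0,2,2,3
1,1,1,0
step 17: 3,2,2,1
3,2,1,3
3,0,3,1
1,3,2,1
0,2,2,3
1,1,1,0
step 18: 3,2,2,1
3,2,1,3
3,0,3,1
1,3,3,1
0,2,2,3
1,1,1,0
step 19: 3,2,2,1
3,2,2,3
3,2,0,2
2,0,2,2
0,3,3,3
1,1,1,0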